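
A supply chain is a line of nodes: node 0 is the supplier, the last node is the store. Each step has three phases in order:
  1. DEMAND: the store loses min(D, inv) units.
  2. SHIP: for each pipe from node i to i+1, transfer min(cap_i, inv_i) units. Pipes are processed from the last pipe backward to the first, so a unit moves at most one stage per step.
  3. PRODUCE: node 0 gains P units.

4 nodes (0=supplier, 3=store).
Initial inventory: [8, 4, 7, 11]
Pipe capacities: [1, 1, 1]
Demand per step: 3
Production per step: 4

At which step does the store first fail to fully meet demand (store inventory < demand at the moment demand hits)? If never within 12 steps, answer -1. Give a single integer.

Step 1: demand=3,sold=3 ship[2->3]=1 ship[1->2]=1 ship[0->1]=1 prod=4 -> [11 4 7 9]
Step 2: demand=3,sold=3 ship[2->3]=1 ship[1->2]=1 ship[0->1]=1 prod=4 -> [14 4 7 7]
Step 3: demand=3,sold=3 ship[2->3]=1 ship[1->2]=1 ship[0->1]=1 prod=4 -> [17 4 7 5]
Step 4: demand=3,sold=3 ship[2->3]=1 ship[1->2]=1 ship[0->1]=1 prod=4 -> [20 4 7 3]
Step 5: demand=3,sold=3 ship[2->3]=1 ship[1->2]=1 ship[0->1]=1 prod=4 -> [23 4 7 1]
Step 6: demand=3,sold=1 ship[2->3]=1 ship[1->2]=1 ship[0->1]=1 prod=4 -> [26 4 7 1]
Step 7: demand=3,sold=1 ship[2->3]=1 ship[1->2]=1 ship[0->1]=1 prod=4 -> [29 4 7 1]
Step 8: demand=3,sold=1 ship[2->3]=1 ship[1->2]=1 ship[0->1]=1 prod=4 -> [32 4 7 1]
Step 9: demand=3,sold=1 ship[2->3]=1 ship[1->2]=1 ship[0->1]=1 prod=4 -> [35 4 7 1]
Step 10: demand=3,sold=1 ship[2->3]=1 ship[1->2]=1 ship[0->1]=1 prod=4 -> [38 4 7 1]
Step 11: demand=3,sold=1 ship[2->3]=1 ship[1->2]=1 ship[0->1]=1 prod=4 -> [41 4 7 1]
Step 12: demand=3,sold=1 ship[2->3]=1 ship[1->2]=1 ship[0->1]=1 prod=4 -> [44 4 7 1]
First stockout at step 6

6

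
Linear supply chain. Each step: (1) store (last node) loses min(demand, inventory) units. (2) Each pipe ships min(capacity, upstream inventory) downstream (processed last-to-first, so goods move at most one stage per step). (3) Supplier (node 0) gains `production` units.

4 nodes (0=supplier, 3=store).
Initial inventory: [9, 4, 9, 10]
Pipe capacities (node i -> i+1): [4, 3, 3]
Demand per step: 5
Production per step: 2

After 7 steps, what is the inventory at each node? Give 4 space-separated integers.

Step 1: demand=5,sold=5 ship[2->3]=3 ship[1->2]=3 ship[0->1]=4 prod=2 -> inv=[7 5 9 8]
Step 2: demand=5,sold=5 ship[2->3]=3 ship[1->2]=3 ship[0->1]=4 prod=2 -> inv=[5 6 9 6]
Step 3: demand=5,sold=5 ship[2->3]=3 ship[1->2]=3 ship[0->1]=4 prod=2 -> inv=[3 7 9 4]
Step 4: demand=5,sold=4 ship[2->3]=3 ship[1->2]=3 ship[0->1]=3 prod=2 -> inv=[2 7 9 3]
Step 5: demand=5,sold=3 ship[2->3]=3 ship[1->2]=3 ship[0->1]=2 prod=2 -> inv=[2 6 9 3]
Step 6: demand=5,sold=3 ship[2->3]=3 ship[1->2]=3 ship[0->1]=2 prod=2 -> inv=[2 5 9 3]
Step 7: demand=5,sold=3 ship[2->3]=3 ship[1->2]=3 ship[0->1]=2 prod=2 -> inv=[2 4 9 3]

2 4 9 3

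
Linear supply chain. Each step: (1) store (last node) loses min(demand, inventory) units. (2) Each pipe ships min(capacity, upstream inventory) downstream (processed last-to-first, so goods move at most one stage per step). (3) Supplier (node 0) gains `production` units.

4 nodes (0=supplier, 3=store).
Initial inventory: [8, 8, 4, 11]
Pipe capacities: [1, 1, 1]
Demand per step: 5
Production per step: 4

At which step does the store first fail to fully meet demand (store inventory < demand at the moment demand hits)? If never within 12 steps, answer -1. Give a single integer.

Step 1: demand=5,sold=5 ship[2->3]=1 ship[1->2]=1 ship[0->1]=1 prod=4 -> [11 8 4 7]
Step 2: demand=5,sold=5 ship[2->3]=1 ship[1->2]=1 ship[0->1]=1 prod=4 -> [14 8 4 3]
Step 3: demand=5,sold=3 ship[2->3]=1 ship[1->2]=1 ship[0->1]=1 prod=4 -> [17 8 4 1]
Step 4: demand=5,sold=1 ship[2->3]=1 ship[1->2]=1 ship[0->1]=1 prod=4 -> [20 8 4 1]
Step 5: demand=5,sold=1 ship[2->3]=1 ship[1->2]=1 ship[0->1]=1 prod=4 -> [23 8 4 1]
Step 6: demand=5,sold=1 ship[2->3]=1 ship[1->2]=1 ship[0->1]=1 prod=4 -> [26 8 4 1]
Step 7: demand=5,sold=1 ship[2->3]=1 ship[1->2]=1 ship[0->1]=1 prod=4 -> [29 8 4 1]
Step 8: demand=5,sold=1 ship[2->3]=1 ship[1->2]=1 ship[0->1]=1 prod=4 -> [32 8 4 1]
Step 9: demand=5,sold=1 ship[2->3]=1 ship[1->2]=1 ship[0->1]=1 prod=4 -> [35 8 4 1]
Step 10: demand=5,sold=1 ship[2->3]=1 ship[1->2]=1 ship[0->1]=1 prod=4 -> [38 8 4 1]
Step 11: demand=5,sold=1 ship[2->3]=1 ship[1->2]=1 ship[0->1]=1 prod=4 -> [41 8 4 1]
Step 12: demand=5,sold=1 ship[2->3]=1 ship[1->2]=1 ship[0->1]=1 prod=4 -> [44 8 4 1]
First stockout at step 3

3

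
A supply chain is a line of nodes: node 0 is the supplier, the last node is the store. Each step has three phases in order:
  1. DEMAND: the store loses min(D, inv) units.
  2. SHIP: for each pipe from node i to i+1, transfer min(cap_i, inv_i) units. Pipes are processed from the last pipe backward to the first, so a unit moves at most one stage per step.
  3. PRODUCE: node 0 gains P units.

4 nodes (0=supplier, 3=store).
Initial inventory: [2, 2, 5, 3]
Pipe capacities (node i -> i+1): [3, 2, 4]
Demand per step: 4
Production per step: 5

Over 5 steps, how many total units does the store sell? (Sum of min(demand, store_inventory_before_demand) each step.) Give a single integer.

Step 1: sold=3 (running total=3) -> [5 2 3 4]
Step 2: sold=4 (running total=7) -> [7 3 2 3]
Step 3: sold=3 (running total=10) -> [9 4 2 2]
Step 4: sold=2 (running total=12) -> [11 5 2 2]
Step 5: sold=2 (running total=14) -> [13 6 2 2]

Answer: 14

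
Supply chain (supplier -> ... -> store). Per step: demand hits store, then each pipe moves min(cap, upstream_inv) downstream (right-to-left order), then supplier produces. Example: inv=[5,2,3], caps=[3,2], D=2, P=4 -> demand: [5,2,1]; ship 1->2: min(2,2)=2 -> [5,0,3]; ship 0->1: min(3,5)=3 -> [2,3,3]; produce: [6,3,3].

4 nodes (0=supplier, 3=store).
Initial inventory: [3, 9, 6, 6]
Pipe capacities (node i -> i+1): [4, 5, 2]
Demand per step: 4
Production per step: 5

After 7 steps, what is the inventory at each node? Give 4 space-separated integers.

Step 1: demand=4,sold=4 ship[2->3]=2 ship[1->2]=5 ship[0->1]=3 prod=5 -> inv=[5 7 9 4]
Step 2: demand=4,sold=4 ship[2->3]=2 ship[1->2]=5 ship[0->1]=4 prod=5 -> inv=[6 6 12 2]
Step 3: demand=4,sold=2 ship[2->3]=2 ship[1->2]=5 ship[0->1]=4 prod=5 -> inv=[7 5 15 2]
Step 4: demand=4,sold=2 ship[2->3]=2 ship[1->2]=5 ship[0->1]=4 prod=5 -> inv=[8 4 18 2]
Step 5: demand=4,sold=2 ship[2->3]=2 ship[1->2]=4 ship[0->1]=4 prod=5 -> inv=[9 4 20 2]
Step 6: demand=4,sold=2 ship[2->3]=2 ship[1->2]=4 ship[0->1]=4 prod=5 -> inv=[10 4 22 2]
Step 7: demand=4,sold=2 ship[2->3]=2 ship[1->2]=4 ship[0->1]=4 prod=5 -> inv=[11 4 24 2]

11 4 24 2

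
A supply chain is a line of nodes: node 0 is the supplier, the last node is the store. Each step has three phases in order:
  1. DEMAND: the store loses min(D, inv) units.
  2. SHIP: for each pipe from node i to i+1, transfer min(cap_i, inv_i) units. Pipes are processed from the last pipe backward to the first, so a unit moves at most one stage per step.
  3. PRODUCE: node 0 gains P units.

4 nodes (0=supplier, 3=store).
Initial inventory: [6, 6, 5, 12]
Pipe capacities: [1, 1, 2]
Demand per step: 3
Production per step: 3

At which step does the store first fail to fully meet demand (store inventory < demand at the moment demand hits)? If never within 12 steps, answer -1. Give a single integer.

Step 1: demand=3,sold=3 ship[2->3]=2 ship[1->2]=1 ship[0->1]=1 prod=3 -> [8 6 4 11]
Step 2: demand=3,sold=3 ship[2->3]=2 ship[1->2]=1 ship[0->1]=1 prod=3 -> [10 6 3 10]
Step 3: demand=3,sold=3 ship[2->3]=2 ship[1->2]=1 ship[0->1]=1 prod=3 -> [12 6 2 9]
Step 4: demand=3,sold=3 ship[2->3]=2 ship[1->2]=1 ship[0->1]=1 prod=3 -> [14 6 1 8]
Step 5: demand=3,sold=3 ship[2->3]=1 ship[1->2]=1 ship[0->1]=1 prod=3 -> [16 6 1 6]
Step 6: demand=3,sold=3 ship[2->3]=1 ship[1->2]=1 ship[0->1]=1 prod=3 -> [18 6 1 4]
Step 7: demand=3,sold=3 ship[2->3]=1 ship[1->2]=1 ship[0->1]=1 prod=3 -> [20 6 1 2]
Step 8: demand=3,sold=2 ship[2->3]=1 ship[1->2]=1 ship[0->1]=1 prod=3 -> [22 6 1 1]
Step 9: demand=3,sold=1 ship[2->3]=1 ship[1->2]=1 ship[0->1]=1 prod=3 -> [24 6 1 1]
Step 10: demand=3,sold=1 ship[2->3]=1 ship[1->2]=1 ship[0->1]=1 prod=3 -> [26 6 1 1]
Step 11: demand=3,sold=1 ship[2->3]=1 ship[1->2]=1 ship[0->1]=1 prod=3 -> [28 6 1 1]
Step 12: demand=3,sold=1 ship[2->3]=1 ship[1->2]=1 ship[0->1]=1 prod=3 -> [30 6 1 1]
First stockout at step 8

8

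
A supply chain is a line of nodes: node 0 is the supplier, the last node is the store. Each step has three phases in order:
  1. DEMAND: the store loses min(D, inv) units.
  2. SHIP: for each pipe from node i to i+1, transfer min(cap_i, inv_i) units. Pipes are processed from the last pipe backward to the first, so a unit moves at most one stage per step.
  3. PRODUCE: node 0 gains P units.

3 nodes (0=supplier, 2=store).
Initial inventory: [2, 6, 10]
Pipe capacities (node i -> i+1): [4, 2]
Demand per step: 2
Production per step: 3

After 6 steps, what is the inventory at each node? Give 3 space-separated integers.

Step 1: demand=2,sold=2 ship[1->2]=2 ship[0->1]=2 prod=3 -> inv=[3 6 10]
Step 2: demand=2,sold=2 ship[1->2]=2 ship[0->1]=3 prod=3 -> inv=[3 7 10]
Step 3: demand=2,sold=2 ship[1->2]=2 ship[0->1]=3 prod=3 -> inv=[3 8 10]
Step 4: demand=2,sold=2 ship[1->2]=2 ship[0->1]=3 prod=3 -> inv=[3 9 10]
Step 5: demand=2,sold=2 ship[1->2]=2 ship[0->1]=3 prod=3 -> inv=[3 10 10]
Step 6: demand=2,sold=2 ship[1->2]=2 ship[0->1]=3 prod=3 -> inv=[3 11 10]

3 11 10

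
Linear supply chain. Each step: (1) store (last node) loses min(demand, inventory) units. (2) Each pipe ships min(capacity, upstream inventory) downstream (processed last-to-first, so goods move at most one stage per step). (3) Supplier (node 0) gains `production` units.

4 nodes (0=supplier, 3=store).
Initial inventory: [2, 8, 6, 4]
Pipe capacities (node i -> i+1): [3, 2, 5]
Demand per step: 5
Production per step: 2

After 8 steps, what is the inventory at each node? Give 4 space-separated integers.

Step 1: demand=5,sold=4 ship[2->3]=5 ship[1->2]=2 ship[0->1]=2 prod=2 -> inv=[2 8 3 5]
Step 2: demand=5,sold=5 ship[2->3]=3 ship[1->2]=2 ship[0->1]=2 prod=2 -> inv=[2 8 2 3]
Step 3: demand=5,sold=3 ship[2->3]=2 ship[1->2]=2 ship[0->1]=2 prod=2 -> inv=[2 8 2 2]
Step 4: demand=5,sold=2 ship[2->3]=2 ship[1->2]=2 ship[0->1]=2 prod=2 -> inv=[2 8 2 2]
Step 5: demand=5,sold=2 ship[2->3]=2 ship[1->2]=2 ship[0->1]=2 prod=2 -> inv=[2 8 2 2]
Step 6: demand=5,sold=2 ship[2->3]=2 ship[1->2]=2 ship[0->1]=2 prod=2 -> inv=[2 8 2 2]
Step 7: demand=5,sold=2 ship[2->3]=2 ship[1->2]=2 ship[0->1]=2 prod=2 -> inv=[2 8 2 2]
Step 8: demand=5,sold=2 ship[2->3]=2 ship[1->2]=2 ship[0->1]=2 prod=2 -> inv=[2 8 2 2]

2 8 2 2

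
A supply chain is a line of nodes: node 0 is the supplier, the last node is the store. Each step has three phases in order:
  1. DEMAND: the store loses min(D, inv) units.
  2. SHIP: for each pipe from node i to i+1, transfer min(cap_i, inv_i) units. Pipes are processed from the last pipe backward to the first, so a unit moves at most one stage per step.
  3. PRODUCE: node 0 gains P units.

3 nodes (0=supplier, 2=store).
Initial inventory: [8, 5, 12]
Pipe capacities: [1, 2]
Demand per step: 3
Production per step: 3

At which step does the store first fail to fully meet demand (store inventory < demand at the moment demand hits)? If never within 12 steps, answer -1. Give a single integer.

Step 1: demand=3,sold=3 ship[1->2]=2 ship[0->1]=1 prod=3 -> [10 4 11]
Step 2: demand=3,sold=3 ship[1->2]=2 ship[0->1]=1 prod=3 -> [12 3 10]
Step 3: demand=3,sold=3 ship[1->2]=2 ship[0->1]=1 prod=3 -> [14 2 9]
Step 4: demand=3,sold=3 ship[1->2]=2 ship[0->1]=1 prod=3 -> [16 1 8]
Step 5: demand=3,sold=3 ship[1->2]=1 ship[0->1]=1 prod=3 -> [18 1 6]
Step 6: demand=3,sold=3 ship[1->2]=1 ship[0->1]=1 prod=3 -> [20 1 4]
Step 7: demand=3,sold=3 ship[1->2]=1 ship[0->1]=1 prod=3 -> [22 1 2]
Step 8: demand=3,sold=2 ship[1->2]=1 ship[0->1]=1 prod=3 -> [24 1 1]
Step 9: demand=3,sold=1 ship[1->2]=1 ship[0->1]=1 prod=3 -> [26 1 1]
Step 10: demand=3,sold=1 ship[1->2]=1 ship[0->1]=1 prod=3 -> [28 1 1]
Step 11: demand=3,sold=1 ship[1->2]=1 ship[0->1]=1 prod=3 -> [30 1 1]
Step 12: demand=3,sold=1 ship[1->2]=1 ship[0->1]=1 prod=3 -> [32 1 1]
First stockout at step 8

8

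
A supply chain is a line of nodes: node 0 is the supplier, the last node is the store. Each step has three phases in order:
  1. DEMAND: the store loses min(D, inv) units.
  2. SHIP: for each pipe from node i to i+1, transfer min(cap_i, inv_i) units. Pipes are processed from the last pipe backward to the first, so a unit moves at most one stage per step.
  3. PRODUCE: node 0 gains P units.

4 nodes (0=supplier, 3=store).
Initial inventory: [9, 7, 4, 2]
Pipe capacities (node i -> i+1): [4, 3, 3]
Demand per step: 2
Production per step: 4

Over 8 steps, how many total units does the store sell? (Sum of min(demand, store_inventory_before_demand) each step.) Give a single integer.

Step 1: sold=2 (running total=2) -> [9 8 4 3]
Step 2: sold=2 (running total=4) -> [9 9 4 4]
Step 3: sold=2 (running total=6) -> [9 10 4 5]
Step 4: sold=2 (running total=8) -> [9 11 4 6]
Step 5: sold=2 (running total=10) -> [9 12 4 7]
Step 6: sold=2 (running total=12) -> [9 13 4 8]
Step 7: sold=2 (running total=14) -> [9 14 4 9]
Step 8: sold=2 (running total=16) -> [9 15 4 10]

Answer: 16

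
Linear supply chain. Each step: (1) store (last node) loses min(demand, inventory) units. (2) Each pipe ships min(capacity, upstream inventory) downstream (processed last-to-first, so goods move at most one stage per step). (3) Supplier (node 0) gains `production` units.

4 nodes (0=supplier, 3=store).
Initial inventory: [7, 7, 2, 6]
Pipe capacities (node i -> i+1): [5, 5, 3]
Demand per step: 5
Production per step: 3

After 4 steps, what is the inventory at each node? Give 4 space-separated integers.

Step 1: demand=5,sold=5 ship[2->3]=2 ship[1->2]=5 ship[0->1]=5 prod=3 -> inv=[5 7 5 3]
Step 2: demand=5,sold=3 ship[2->3]=3 ship[1->2]=5 ship[0->1]=5 prod=3 -> inv=[3 7 7 3]
Step 3: demand=5,sold=3 ship[2->3]=3 ship[1->2]=5 ship[0->1]=3 prod=3 -> inv=[3 5 9 3]
Step 4: demand=5,sold=3 ship[2->3]=3 ship[1->2]=5 ship[0->1]=3 prod=3 -> inv=[3 3 11 3]

3 3 11 3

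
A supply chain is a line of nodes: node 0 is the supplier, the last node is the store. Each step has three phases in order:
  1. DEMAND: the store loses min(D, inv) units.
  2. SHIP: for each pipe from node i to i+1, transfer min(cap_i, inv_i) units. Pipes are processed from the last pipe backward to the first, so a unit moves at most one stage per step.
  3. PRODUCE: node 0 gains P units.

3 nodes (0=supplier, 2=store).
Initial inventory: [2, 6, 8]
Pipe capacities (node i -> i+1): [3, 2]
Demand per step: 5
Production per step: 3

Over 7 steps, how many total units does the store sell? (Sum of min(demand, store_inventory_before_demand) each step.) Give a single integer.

Step 1: sold=5 (running total=5) -> [3 6 5]
Step 2: sold=5 (running total=10) -> [3 7 2]
Step 3: sold=2 (running total=12) -> [3 8 2]
Step 4: sold=2 (running total=14) -> [3 9 2]
Step 5: sold=2 (running total=16) -> [3 10 2]
Step 6: sold=2 (running total=18) -> [3 11 2]
Step 7: sold=2 (running total=20) -> [3 12 2]

Answer: 20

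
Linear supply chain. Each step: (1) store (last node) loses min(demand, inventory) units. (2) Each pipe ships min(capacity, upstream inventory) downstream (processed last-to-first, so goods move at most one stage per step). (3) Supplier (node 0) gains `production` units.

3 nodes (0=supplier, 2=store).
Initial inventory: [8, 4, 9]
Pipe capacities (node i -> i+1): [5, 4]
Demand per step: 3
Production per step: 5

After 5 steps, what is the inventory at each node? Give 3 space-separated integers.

Step 1: demand=3,sold=3 ship[1->2]=4 ship[0->1]=5 prod=5 -> inv=[8 5 10]
Step 2: demand=3,sold=3 ship[1->2]=4 ship[0->1]=5 prod=5 -> inv=[8 6 11]
Step 3: demand=3,sold=3 ship[1->2]=4 ship[0->1]=5 prod=5 -> inv=[8 7 12]
Step 4: demand=3,sold=3 ship[1->2]=4 ship[0->1]=5 prod=5 -> inv=[8 8 13]
Step 5: demand=3,sold=3 ship[1->2]=4 ship[0->1]=5 prod=5 -> inv=[8 9 14]

8 9 14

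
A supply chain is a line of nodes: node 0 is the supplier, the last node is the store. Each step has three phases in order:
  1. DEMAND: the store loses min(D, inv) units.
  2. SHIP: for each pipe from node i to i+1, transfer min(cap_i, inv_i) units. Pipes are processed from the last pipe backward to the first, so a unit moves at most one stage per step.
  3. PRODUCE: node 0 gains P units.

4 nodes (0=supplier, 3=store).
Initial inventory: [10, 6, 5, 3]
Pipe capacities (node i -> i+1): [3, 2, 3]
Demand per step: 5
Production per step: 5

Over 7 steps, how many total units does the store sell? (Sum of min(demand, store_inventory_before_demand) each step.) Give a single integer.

Step 1: sold=3 (running total=3) -> [12 7 4 3]
Step 2: sold=3 (running total=6) -> [14 8 3 3]
Step 3: sold=3 (running total=9) -> [16 9 2 3]
Step 4: sold=3 (running total=12) -> [18 10 2 2]
Step 5: sold=2 (running total=14) -> [20 11 2 2]
Step 6: sold=2 (running total=16) -> [22 12 2 2]
Step 7: sold=2 (running total=18) -> [24 13 2 2]

Answer: 18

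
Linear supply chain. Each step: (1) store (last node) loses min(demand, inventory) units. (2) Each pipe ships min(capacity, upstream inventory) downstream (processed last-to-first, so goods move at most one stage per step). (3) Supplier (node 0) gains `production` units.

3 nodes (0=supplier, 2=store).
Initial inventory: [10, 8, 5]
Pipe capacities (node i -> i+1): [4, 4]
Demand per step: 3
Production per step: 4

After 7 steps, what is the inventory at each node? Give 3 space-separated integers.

Step 1: demand=3,sold=3 ship[1->2]=4 ship[0->1]=4 prod=4 -> inv=[10 8 6]
Step 2: demand=3,sold=3 ship[1->2]=4 ship[0->1]=4 prod=4 -> inv=[10 8 7]
Step 3: demand=3,sold=3 ship[1->2]=4 ship[0->1]=4 prod=4 -> inv=[10 8 8]
Step 4: demand=3,sold=3 ship[1->2]=4 ship[0->1]=4 prod=4 -> inv=[10 8 9]
Step 5: demand=3,sold=3 ship[1->2]=4 ship[0->1]=4 prod=4 -> inv=[10 8 10]
Step 6: demand=3,sold=3 ship[1->2]=4 ship[0->1]=4 prod=4 -> inv=[10 8 11]
Step 7: demand=3,sold=3 ship[1->2]=4 ship[0->1]=4 prod=4 -> inv=[10 8 12]

10 8 12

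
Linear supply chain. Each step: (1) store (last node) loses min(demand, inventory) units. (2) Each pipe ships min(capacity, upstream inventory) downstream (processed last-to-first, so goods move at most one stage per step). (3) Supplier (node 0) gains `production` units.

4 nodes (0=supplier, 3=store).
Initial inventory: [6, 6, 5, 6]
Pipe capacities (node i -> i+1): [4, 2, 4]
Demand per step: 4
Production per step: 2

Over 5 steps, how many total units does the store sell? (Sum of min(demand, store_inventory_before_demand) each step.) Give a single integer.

Step 1: sold=4 (running total=4) -> [4 8 3 6]
Step 2: sold=4 (running total=8) -> [2 10 2 5]
Step 3: sold=4 (running total=12) -> [2 10 2 3]
Step 4: sold=3 (running total=15) -> [2 10 2 2]
Step 5: sold=2 (running total=17) -> [2 10 2 2]

Answer: 17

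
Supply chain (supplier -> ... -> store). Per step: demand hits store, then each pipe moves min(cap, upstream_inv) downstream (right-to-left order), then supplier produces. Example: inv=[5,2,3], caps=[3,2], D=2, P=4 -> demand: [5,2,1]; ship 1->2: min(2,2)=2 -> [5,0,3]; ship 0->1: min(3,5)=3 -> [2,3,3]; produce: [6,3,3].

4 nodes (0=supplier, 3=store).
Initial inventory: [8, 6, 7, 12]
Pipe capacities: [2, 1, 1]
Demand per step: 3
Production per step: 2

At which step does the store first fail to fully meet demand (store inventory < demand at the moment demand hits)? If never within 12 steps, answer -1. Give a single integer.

Step 1: demand=3,sold=3 ship[2->3]=1 ship[1->2]=1 ship[0->1]=2 prod=2 -> [8 7 7 10]
Step 2: demand=3,sold=3 ship[2->3]=1 ship[1->2]=1 ship[0->1]=2 prod=2 -> [8 8 7 8]
Step 3: demand=3,sold=3 ship[2->3]=1 ship[1->2]=1 ship[0->1]=2 prod=2 -> [8 9 7 6]
Step 4: demand=3,sold=3 ship[2->3]=1 ship[1->2]=1 ship[0->1]=2 prod=2 -> [8 10 7 4]
Step 5: demand=3,sold=3 ship[2->3]=1 ship[1->2]=1 ship[0->1]=2 prod=2 -> [8 11 7 2]
Step 6: demand=3,sold=2 ship[2->3]=1 ship[1->2]=1 ship[0->1]=2 prod=2 -> [8 12 7 1]
Step 7: demand=3,sold=1 ship[2->3]=1 ship[1->2]=1 ship[0->1]=2 prod=2 -> [8 13 7 1]
Step 8: demand=3,sold=1 ship[2->3]=1 ship[1->2]=1 ship[0->1]=2 prod=2 -> [8 14 7 1]
Step 9: demand=3,sold=1 ship[2->3]=1 ship[1->2]=1 ship[0->1]=2 prod=2 -> [8 15 7 1]
Step 10: demand=3,sold=1 ship[2->3]=1 ship[1->2]=1 ship[0->1]=2 prod=2 -> [8 16 7 1]
Step 11: demand=3,sold=1 ship[2->3]=1 ship[1->2]=1 ship[0->1]=2 prod=2 -> [8 17 7 1]
Step 12: demand=3,sold=1 ship[2->3]=1 ship[1->2]=1 ship[0->1]=2 prod=2 -> [8 18 7 1]
First stockout at step 6

6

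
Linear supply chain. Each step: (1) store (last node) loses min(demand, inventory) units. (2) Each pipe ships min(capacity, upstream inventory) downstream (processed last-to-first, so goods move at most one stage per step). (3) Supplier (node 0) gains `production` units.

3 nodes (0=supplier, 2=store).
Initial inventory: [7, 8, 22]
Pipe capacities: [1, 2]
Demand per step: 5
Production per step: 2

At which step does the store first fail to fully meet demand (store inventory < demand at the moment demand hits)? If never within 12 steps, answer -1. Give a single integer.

Step 1: demand=5,sold=5 ship[1->2]=2 ship[0->1]=1 prod=2 -> [8 7 19]
Step 2: demand=5,sold=5 ship[1->2]=2 ship[0->1]=1 prod=2 -> [9 6 16]
Step 3: demand=5,sold=5 ship[1->2]=2 ship[0->1]=1 prod=2 -> [10 5 13]
Step 4: demand=5,sold=5 ship[1->2]=2 ship[0->1]=1 prod=2 -> [11 4 10]
Step 5: demand=5,sold=5 ship[1->2]=2 ship[0->1]=1 prod=2 -> [12 3 7]
Step 6: demand=5,sold=5 ship[1->2]=2 ship[0->1]=1 prod=2 -> [13 2 4]
Step 7: demand=5,sold=4 ship[1->2]=2 ship[0->1]=1 prod=2 -> [14 1 2]
Step 8: demand=5,sold=2 ship[1->2]=1 ship[0->1]=1 prod=2 -> [15 1 1]
Step 9: demand=5,sold=1 ship[1->2]=1 ship[0->1]=1 prod=2 -> [16 1 1]
Step 10: demand=5,sold=1 ship[1->2]=1 ship[0->1]=1 prod=2 -> [17 1 1]
Step 11: demand=5,sold=1 ship[1->2]=1 ship[0->1]=1 prod=2 -> [18 1 1]
Step 12: demand=5,sold=1 ship[1->2]=1 ship[0->1]=1 prod=2 -> [19 1 1]
First stockout at step 7

7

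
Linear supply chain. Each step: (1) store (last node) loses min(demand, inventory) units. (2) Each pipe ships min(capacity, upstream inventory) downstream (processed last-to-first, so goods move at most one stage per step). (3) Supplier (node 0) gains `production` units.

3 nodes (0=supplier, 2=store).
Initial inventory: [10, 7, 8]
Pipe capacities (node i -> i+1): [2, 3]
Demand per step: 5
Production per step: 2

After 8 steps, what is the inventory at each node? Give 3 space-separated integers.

Step 1: demand=5,sold=5 ship[1->2]=3 ship[0->1]=2 prod=2 -> inv=[10 6 6]
Step 2: demand=5,sold=5 ship[1->2]=3 ship[0->1]=2 prod=2 -> inv=[10 5 4]
Step 3: demand=5,sold=4 ship[1->2]=3 ship[0->1]=2 prod=2 -> inv=[10 4 3]
Step 4: demand=5,sold=3 ship[1->2]=3 ship[0->1]=2 prod=2 -> inv=[10 3 3]
Step 5: demand=5,sold=3 ship[1->2]=3 ship[0->1]=2 prod=2 -> inv=[10 2 3]
Step 6: demand=5,sold=3 ship[1->2]=2 ship[0->1]=2 prod=2 -> inv=[10 2 2]
Step 7: demand=5,sold=2 ship[1->2]=2 ship[0->1]=2 prod=2 -> inv=[10 2 2]
Step 8: demand=5,sold=2 ship[1->2]=2 ship[0->1]=2 prod=2 -> inv=[10 2 2]

10 2 2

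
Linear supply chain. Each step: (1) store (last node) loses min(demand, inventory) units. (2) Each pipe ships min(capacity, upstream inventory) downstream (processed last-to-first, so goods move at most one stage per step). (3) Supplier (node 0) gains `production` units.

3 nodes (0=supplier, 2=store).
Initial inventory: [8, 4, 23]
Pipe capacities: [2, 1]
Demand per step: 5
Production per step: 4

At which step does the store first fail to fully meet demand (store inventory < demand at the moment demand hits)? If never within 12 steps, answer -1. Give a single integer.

Step 1: demand=5,sold=5 ship[1->2]=1 ship[0->1]=2 prod=4 -> [10 5 19]
Step 2: demand=5,sold=5 ship[1->2]=1 ship[0->1]=2 prod=4 -> [12 6 15]
Step 3: demand=5,sold=5 ship[1->2]=1 ship[0->1]=2 prod=4 -> [14 7 11]
Step 4: demand=5,sold=5 ship[1->2]=1 ship[0->1]=2 prod=4 -> [16 8 7]
Step 5: demand=5,sold=5 ship[1->2]=1 ship[0->1]=2 prod=4 -> [18 9 3]
Step 6: demand=5,sold=3 ship[1->2]=1 ship[0->1]=2 prod=4 -> [20 10 1]
Step 7: demand=5,sold=1 ship[1->2]=1 ship[0->1]=2 prod=4 -> [22 11 1]
Step 8: demand=5,sold=1 ship[1->2]=1 ship[0->1]=2 prod=4 -> [24 12 1]
Step 9: demand=5,sold=1 ship[1->2]=1 ship[0->1]=2 prod=4 -> [26 13 1]
Step 10: demand=5,sold=1 ship[1->2]=1 ship[0->1]=2 prod=4 -> [28 14 1]
Step 11: demand=5,sold=1 ship[1->2]=1 ship[0->1]=2 prod=4 -> [30 15 1]
Step 12: demand=5,sold=1 ship[1->2]=1 ship[0->1]=2 prod=4 -> [32 16 1]
First stockout at step 6

6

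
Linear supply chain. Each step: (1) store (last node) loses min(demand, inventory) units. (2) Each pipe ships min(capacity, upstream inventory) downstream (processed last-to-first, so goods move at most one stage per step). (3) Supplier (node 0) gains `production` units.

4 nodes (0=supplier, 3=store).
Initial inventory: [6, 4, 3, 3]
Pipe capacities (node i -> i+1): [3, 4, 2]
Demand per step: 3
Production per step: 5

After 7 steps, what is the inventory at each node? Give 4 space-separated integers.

Step 1: demand=3,sold=3 ship[2->3]=2 ship[1->2]=4 ship[0->1]=3 prod=5 -> inv=[8 3 5 2]
Step 2: demand=3,sold=2 ship[2->3]=2 ship[1->2]=3 ship[0->1]=3 prod=5 -> inv=[10 3 6 2]
Step 3: demand=3,sold=2 ship[2->3]=2 ship[1->2]=3 ship[0->1]=3 prod=5 -> inv=[12 3 7 2]
Step 4: demand=3,sold=2 ship[2->3]=2 ship[1->2]=3 ship[0->1]=3 prod=5 -> inv=[14 3 8 2]
Step 5: demand=3,sold=2 ship[2->3]=2 ship[1->2]=3 ship[0->1]=3 prod=5 -> inv=[16 3 9 2]
Step 6: demand=3,sold=2 ship[2->3]=2 ship[1->2]=3 ship[0->1]=3 prod=5 -> inv=[18 3 10 2]
Step 7: demand=3,sold=2 ship[2->3]=2 ship[1->2]=3 ship[0->1]=3 prod=5 -> inv=[20 3 11 2]

20 3 11 2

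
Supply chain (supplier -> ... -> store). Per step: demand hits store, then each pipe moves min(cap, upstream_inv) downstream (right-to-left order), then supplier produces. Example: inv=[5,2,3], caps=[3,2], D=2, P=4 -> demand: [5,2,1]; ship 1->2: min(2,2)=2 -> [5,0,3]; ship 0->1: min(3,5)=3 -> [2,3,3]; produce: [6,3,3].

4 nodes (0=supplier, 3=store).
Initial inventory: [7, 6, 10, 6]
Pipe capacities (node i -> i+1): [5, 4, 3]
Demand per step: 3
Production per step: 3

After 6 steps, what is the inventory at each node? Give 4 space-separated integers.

Step 1: demand=3,sold=3 ship[2->3]=3 ship[1->2]=4 ship[0->1]=5 prod=3 -> inv=[5 7 11 6]
Step 2: demand=3,sold=3 ship[2->3]=3 ship[1->2]=4 ship[0->1]=5 prod=3 -> inv=[3 8 12 6]
Step 3: demand=3,sold=3 ship[2->3]=3 ship[1->2]=4 ship[0->1]=3 prod=3 -> inv=[3 7 13 6]
Step 4: demand=3,sold=3 ship[2->3]=3 ship[1->2]=4 ship[0->1]=3 prod=3 -> inv=[3 6 14 6]
Step 5: demand=3,sold=3 ship[2->3]=3 ship[1->2]=4 ship[0->1]=3 prod=3 -> inv=[3 5 15 6]
Step 6: demand=3,sold=3 ship[2->3]=3 ship[1->2]=4 ship[0->1]=3 prod=3 -> inv=[3 4 16 6]

3 4 16 6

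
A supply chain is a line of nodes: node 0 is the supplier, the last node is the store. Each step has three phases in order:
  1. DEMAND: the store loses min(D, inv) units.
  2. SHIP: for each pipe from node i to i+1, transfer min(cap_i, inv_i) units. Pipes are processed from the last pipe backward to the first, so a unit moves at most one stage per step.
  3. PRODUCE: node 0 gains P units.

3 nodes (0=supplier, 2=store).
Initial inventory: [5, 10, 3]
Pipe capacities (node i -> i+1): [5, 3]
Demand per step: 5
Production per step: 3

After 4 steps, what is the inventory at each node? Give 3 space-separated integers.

Step 1: demand=5,sold=3 ship[1->2]=3 ship[0->1]=5 prod=3 -> inv=[3 12 3]
Step 2: demand=5,sold=3 ship[1->2]=3 ship[0->1]=3 prod=3 -> inv=[3 12 3]
Step 3: demand=5,sold=3 ship[1->2]=3 ship[0->1]=3 prod=3 -> inv=[3 12 3]
Step 4: demand=5,sold=3 ship[1->2]=3 ship[0->1]=3 prod=3 -> inv=[3 12 3]

3 12 3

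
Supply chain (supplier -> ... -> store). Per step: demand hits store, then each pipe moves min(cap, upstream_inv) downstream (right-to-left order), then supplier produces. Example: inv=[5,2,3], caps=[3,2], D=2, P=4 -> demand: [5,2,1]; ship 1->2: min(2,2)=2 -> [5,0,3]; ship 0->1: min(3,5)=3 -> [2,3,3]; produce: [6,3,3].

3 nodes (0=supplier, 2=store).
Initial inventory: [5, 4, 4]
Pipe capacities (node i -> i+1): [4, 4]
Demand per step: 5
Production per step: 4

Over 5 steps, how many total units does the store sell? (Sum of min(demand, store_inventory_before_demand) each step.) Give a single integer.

Answer: 20

Derivation:
Step 1: sold=4 (running total=4) -> [5 4 4]
Step 2: sold=4 (running total=8) -> [5 4 4]
Step 3: sold=4 (running total=12) -> [5 4 4]
Step 4: sold=4 (running total=16) -> [5 4 4]
Step 5: sold=4 (running total=20) -> [5 4 4]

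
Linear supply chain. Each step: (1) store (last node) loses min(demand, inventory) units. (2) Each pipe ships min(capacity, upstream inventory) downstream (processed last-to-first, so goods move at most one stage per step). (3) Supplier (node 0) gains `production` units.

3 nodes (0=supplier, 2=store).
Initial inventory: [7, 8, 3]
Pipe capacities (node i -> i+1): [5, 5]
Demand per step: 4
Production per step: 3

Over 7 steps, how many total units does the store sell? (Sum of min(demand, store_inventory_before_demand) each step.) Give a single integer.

Answer: 27

Derivation:
Step 1: sold=3 (running total=3) -> [5 8 5]
Step 2: sold=4 (running total=7) -> [3 8 6]
Step 3: sold=4 (running total=11) -> [3 6 7]
Step 4: sold=4 (running total=15) -> [3 4 8]
Step 5: sold=4 (running total=19) -> [3 3 8]
Step 6: sold=4 (running total=23) -> [3 3 7]
Step 7: sold=4 (running total=27) -> [3 3 6]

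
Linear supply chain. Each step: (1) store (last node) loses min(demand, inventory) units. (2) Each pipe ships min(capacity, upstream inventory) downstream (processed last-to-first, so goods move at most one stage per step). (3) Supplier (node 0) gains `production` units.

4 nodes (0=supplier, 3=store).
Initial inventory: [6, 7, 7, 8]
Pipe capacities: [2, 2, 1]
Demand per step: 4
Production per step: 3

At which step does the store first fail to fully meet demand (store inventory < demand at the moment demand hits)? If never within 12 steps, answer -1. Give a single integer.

Step 1: demand=4,sold=4 ship[2->3]=1 ship[1->2]=2 ship[0->1]=2 prod=3 -> [7 7 8 5]
Step 2: demand=4,sold=4 ship[2->3]=1 ship[1->2]=2 ship[0->1]=2 prod=3 -> [8 7 9 2]
Step 3: demand=4,sold=2 ship[2->3]=1 ship[1->2]=2 ship[0->1]=2 prod=3 -> [9 7 10 1]
Step 4: demand=4,sold=1 ship[2->3]=1 ship[1->2]=2 ship[0->1]=2 prod=3 -> [10 7 11 1]
Step 5: demand=4,sold=1 ship[2->3]=1 ship[1->2]=2 ship[0->1]=2 prod=3 -> [11 7 12 1]
Step 6: demand=4,sold=1 ship[2->3]=1 ship[1->2]=2 ship[0->1]=2 prod=3 -> [12 7 13 1]
Step 7: demand=4,sold=1 ship[2->3]=1 ship[1->2]=2 ship[0->1]=2 prod=3 -> [13 7 14 1]
Step 8: demand=4,sold=1 ship[2->3]=1 ship[1->2]=2 ship[0->1]=2 prod=3 -> [14 7 15 1]
Step 9: demand=4,sold=1 ship[2->3]=1 ship[1->2]=2 ship[0->1]=2 prod=3 -> [15 7 16 1]
Step 10: demand=4,sold=1 ship[2->3]=1 ship[1->2]=2 ship[0->1]=2 prod=3 -> [16 7 17 1]
Step 11: demand=4,sold=1 ship[2->3]=1 ship[1->2]=2 ship[0->1]=2 prod=3 -> [17 7 18 1]
Step 12: demand=4,sold=1 ship[2->3]=1 ship[1->2]=2 ship[0->1]=2 prod=3 -> [18 7 19 1]
First stockout at step 3

3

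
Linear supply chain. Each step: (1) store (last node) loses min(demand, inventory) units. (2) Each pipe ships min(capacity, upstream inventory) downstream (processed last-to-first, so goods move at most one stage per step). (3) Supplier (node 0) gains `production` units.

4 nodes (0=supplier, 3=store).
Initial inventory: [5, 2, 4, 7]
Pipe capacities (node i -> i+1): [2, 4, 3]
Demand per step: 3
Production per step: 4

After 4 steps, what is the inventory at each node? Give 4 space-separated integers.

Step 1: demand=3,sold=3 ship[2->3]=3 ship[1->2]=2 ship[0->1]=2 prod=4 -> inv=[7 2 3 7]
Step 2: demand=3,sold=3 ship[2->3]=3 ship[1->2]=2 ship[0->1]=2 prod=4 -> inv=[9 2 2 7]
Step 3: demand=3,sold=3 ship[2->3]=2 ship[1->2]=2 ship[0->1]=2 prod=4 -> inv=[11 2 2 6]
Step 4: demand=3,sold=3 ship[2->3]=2 ship[1->2]=2 ship[0->1]=2 prod=4 -> inv=[13 2 2 5]

13 2 2 5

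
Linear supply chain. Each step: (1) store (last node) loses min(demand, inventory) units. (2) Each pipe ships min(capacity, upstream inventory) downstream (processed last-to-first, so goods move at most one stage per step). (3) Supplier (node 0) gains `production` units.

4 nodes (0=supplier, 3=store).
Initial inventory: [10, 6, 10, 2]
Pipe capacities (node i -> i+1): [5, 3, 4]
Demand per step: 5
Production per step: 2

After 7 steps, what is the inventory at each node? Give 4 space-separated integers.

Step 1: demand=5,sold=2 ship[2->3]=4 ship[1->2]=3 ship[0->1]=5 prod=2 -> inv=[7 8 9 4]
Step 2: demand=5,sold=4 ship[2->3]=4 ship[1->2]=3 ship[0->1]=5 prod=2 -> inv=[4 10 8 4]
Step 3: demand=5,sold=4 ship[2->3]=4 ship[1->2]=3 ship[0->1]=4 prod=2 -> inv=[2 11 7 4]
Step 4: demand=5,sold=4 ship[2->3]=4 ship[1->2]=3 ship[0->1]=2 prod=2 -> inv=[2 10 6 4]
Step 5: demand=5,sold=4 ship[2->3]=4 ship[1->2]=3 ship[0->1]=2 prod=2 -> inv=[2 9 5 4]
Step 6: demand=5,sold=4 ship[2->3]=4 ship[1->2]=3 ship[0->1]=2 prod=2 -> inv=[2 8 4 4]
Step 7: demand=5,sold=4 ship[2->3]=4 ship[1->2]=3 ship[0->1]=2 prod=2 -> inv=[2 7 3 4]

2 7 3 4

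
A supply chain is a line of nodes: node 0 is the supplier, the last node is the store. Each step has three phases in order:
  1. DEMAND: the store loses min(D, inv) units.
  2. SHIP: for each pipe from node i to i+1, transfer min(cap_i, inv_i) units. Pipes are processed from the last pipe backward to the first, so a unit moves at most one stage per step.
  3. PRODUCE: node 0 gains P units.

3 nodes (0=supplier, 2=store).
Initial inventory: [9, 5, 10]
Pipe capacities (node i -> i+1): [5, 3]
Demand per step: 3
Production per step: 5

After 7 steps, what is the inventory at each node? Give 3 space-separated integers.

Step 1: demand=3,sold=3 ship[1->2]=3 ship[0->1]=5 prod=5 -> inv=[9 7 10]
Step 2: demand=3,sold=3 ship[1->2]=3 ship[0->1]=5 prod=5 -> inv=[9 9 10]
Step 3: demand=3,sold=3 ship[1->2]=3 ship[0->1]=5 prod=5 -> inv=[9 11 10]
Step 4: demand=3,sold=3 ship[1->2]=3 ship[0->1]=5 prod=5 -> inv=[9 13 10]
Step 5: demand=3,sold=3 ship[1->2]=3 ship[0->1]=5 prod=5 -> inv=[9 15 10]
Step 6: demand=3,sold=3 ship[1->2]=3 ship[0->1]=5 prod=5 -> inv=[9 17 10]
Step 7: demand=3,sold=3 ship[1->2]=3 ship[0->1]=5 prod=5 -> inv=[9 19 10]

9 19 10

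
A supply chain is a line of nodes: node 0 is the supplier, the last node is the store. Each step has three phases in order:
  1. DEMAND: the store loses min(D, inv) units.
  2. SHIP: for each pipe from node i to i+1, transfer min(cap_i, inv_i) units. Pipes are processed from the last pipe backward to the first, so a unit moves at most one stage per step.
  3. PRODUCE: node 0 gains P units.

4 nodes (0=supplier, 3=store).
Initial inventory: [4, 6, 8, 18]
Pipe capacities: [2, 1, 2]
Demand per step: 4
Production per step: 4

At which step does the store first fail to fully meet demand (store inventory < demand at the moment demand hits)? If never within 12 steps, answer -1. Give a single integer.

Step 1: demand=4,sold=4 ship[2->3]=2 ship[1->2]=1 ship[0->1]=2 prod=4 -> [6 7 7 16]
Step 2: demand=4,sold=4 ship[2->3]=2 ship[1->2]=1 ship[0->1]=2 prod=4 -> [8 8 6 14]
Step 3: demand=4,sold=4 ship[2->3]=2 ship[1->2]=1 ship[0->1]=2 prod=4 -> [10 9 5 12]
Step 4: demand=4,sold=4 ship[2->3]=2 ship[1->2]=1 ship[0->1]=2 prod=4 -> [12 10 4 10]
Step 5: demand=4,sold=4 ship[2->3]=2 ship[1->2]=1 ship[0->1]=2 prod=4 -> [14 11 3 8]
Step 6: demand=4,sold=4 ship[2->3]=2 ship[1->2]=1 ship[0->1]=2 prod=4 -> [16 12 2 6]
Step 7: demand=4,sold=4 ship[2->3]=2 ship[1->2]=1 ship[0->1]=2 prod=4 -> [18 13 1 4]
Step 8: demand=4,sold=4 ship[2->3]=1 ship[1->2]=1 ship[0->1]=2 prod=4 -> [20 14 1 1]
Step 9: demand=4,sold=1 ship[2->3]=1 ship[1->2]=1 ship[0->1]=2 prod=4 -> [22 15 1 1]
Step 10: demand=4,sold=1 ship[2->3]=1 ship[1->2]=1 ship[0->1]=2 prod=4 -> [24 16 1 1]
Step 11: demand=4,sold=1 ship[2->3]=1 ship[1->2]=1 ship[0->1]=2 prod=4 -> [26 17 1 1]
Step 12: demand=4,sold=1 ship[2->3]=1 ship[1->2]=1 ship[0->1]=2 prod=4 -> [28 18 1 1]
First stockout at step 9

9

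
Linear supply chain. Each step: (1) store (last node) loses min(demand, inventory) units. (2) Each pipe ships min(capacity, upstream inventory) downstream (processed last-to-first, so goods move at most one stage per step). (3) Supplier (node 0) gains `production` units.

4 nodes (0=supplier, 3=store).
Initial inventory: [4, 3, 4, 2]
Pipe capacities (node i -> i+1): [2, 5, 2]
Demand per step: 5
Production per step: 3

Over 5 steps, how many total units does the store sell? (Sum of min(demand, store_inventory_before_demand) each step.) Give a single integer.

Step 1: sold=2 (running total=2) -> [5 2 5 2]
Step 2: sold=2 (running total=4) -> [6 2 5 2]
Step 3: sold=2 (running total=6) -> [7 2 5 2]
Step 4: sold=2 (running total=8) -> [8 2 5 2]
Step 5: sold=2 (running total=10) -> [9 2 5 2]

Answer: 10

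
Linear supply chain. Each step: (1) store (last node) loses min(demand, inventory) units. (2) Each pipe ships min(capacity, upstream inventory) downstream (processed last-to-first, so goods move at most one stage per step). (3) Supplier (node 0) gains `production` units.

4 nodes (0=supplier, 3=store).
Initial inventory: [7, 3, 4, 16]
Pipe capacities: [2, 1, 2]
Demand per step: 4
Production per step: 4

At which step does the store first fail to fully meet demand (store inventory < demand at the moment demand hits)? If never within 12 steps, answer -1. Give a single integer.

Step 1: demand=4,sold=4 ship[2->3]=2 ship[1->2]=1 ship[0->1]=2 prod=4 -> [9 4 3 14]
Step 2: demand=4,sold=4 ship[2->3]=2 ship[1->2]=1 ship[0->1]=2 prod=4 -> [11 5 2 12]
Step 3: demand=4,sold=4 ship[2->3]=2 ship[1->2]=1 ship[0->1]=2 prod=4 -> [13 6 1 10]
Step 4: demand=4,sold=4 ship[2->3]=1 ship[1->2]=1 ship[0->1]=2 prod=4 -> [15 7 1 7]
Step 5: demand=4,sold=4 ship[2->3]=1 ship[1->2]=1 ship[0->1]=2 prod=4 -> [17 8 1 4]
Step 6: demand=4,sold=4 ship[2->3]=1 ship[1->2]=1 ship[0->1]=2 prod=4 -> [19 9 1 1]
Step 7: demand=4,sold=1 ship[2->3]=1 ship[1->2]=1 ship[0->1]=2 prod=4 -> [21 10 1 1]
Step 8: demand=4,sold=1 ship[2->3]=1 ship[1->2]=1 ship[0->1]=2 prod=4 -> [23 11 1 1]
Step 9: demand=4,sold=1 ship[2->3]=1 ship[1->2]=1 ship[0->1]=2 prod=4 -> [25 12 1 1]
Step 10: demand=4,sold=1 ship[2->3]=1 ship[1->2]=1 ship[0->1]=2 prod=4 -> [27 13 1 1]
Step 11: demand=4,sold=1 ship[2->3]=1 ship[1->2]=1 ship[0->1]=2 prod=4 -> [29 14 1 1]
Step 12: demand=4,sold=1 ship[2->3]=1 ship[1->2]=1 ship[0->1]=2 prod=4 -> [31 15 1 1]
First stockout at step 7

7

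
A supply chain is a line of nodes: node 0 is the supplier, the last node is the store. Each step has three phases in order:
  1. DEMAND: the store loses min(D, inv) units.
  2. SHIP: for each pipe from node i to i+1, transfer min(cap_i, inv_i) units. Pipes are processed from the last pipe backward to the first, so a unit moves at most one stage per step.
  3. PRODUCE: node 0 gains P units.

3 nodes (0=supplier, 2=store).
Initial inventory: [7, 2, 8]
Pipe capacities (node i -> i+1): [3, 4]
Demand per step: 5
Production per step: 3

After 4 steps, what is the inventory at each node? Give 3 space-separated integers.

Step 1: demand=5,sold=5 ship[1->2]=2 ship[0->1]=3 prod=3 -> inv=[7 3 5]
Step 2: demand=5,sold=5 ship[1->2]=3 ship[0->1]=3 prod=3 -> inv=[7 3 3]
Step 3: demand=5,sold=3 ship[1->2]=3 ship[0->1]=3 prod=3 -> inv=[7 3 3]
Step 4: demand=5,sold=3 ship[1->2]=3 ship[0->1]=3 prod=3 -> inv=[7 3 3]

7 3 3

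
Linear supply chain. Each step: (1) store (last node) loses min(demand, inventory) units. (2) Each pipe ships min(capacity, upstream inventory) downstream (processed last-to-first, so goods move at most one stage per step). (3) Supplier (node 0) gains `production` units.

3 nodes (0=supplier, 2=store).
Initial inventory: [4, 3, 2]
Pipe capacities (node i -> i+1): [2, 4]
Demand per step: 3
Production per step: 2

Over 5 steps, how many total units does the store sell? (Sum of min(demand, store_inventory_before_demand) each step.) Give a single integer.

Answer: 11

Derivation:
Step 1: sold=2 (running total=2) -> [4 2 3]
Step 2: sold=3 (running total=5) -> [4 2 2]
Step 3: sold=2 (running total=7) -> [4 2 2]
Step 4: sold=2 (running total=9) -> [4 2 2]
Step 5: sold=2 (running total=11) -> [4 2 2]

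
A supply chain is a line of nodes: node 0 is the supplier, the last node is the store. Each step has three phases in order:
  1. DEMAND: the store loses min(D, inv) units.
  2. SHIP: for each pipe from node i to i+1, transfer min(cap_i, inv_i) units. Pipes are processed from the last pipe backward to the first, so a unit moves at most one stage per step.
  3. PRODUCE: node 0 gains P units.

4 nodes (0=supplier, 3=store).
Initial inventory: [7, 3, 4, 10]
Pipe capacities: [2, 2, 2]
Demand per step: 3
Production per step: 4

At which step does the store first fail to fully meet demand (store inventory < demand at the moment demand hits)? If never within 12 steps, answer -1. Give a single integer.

Step 1: demand=3,sold=3 ship[2->3]=2 ship[1->2]=2 ship[0->1]=2 prod=4 -> [9 3 4 9]
Step 2: demand=3,sold=3 ship[2->3]=2 ship[1->2]=2 ship[0->1]=2 prod=4 -> [11 3 4 8]
Step 3: demand=3,sold=3 ship[2->3]=2 ship[1->2]=2 ship[0->1]=2 prod=4 -> [13 3 4 7]
Step 4: demand=3,sold=3 ship[2->3]=2 ship[1->2]=2 ship[0->1]=2 prod=4 -> [15 3 4 6]
Step 5: demand=3,sold=3 ship[2->3]=2 ship[1->2]=2 ship[0->1]=2 prod=4 -> [17 3 4 5]
Step 6: demand=3,sold=3 ship[2->3]=2 ship[1->2]=2 ship[0->1]=2 prod=4 -> [19 3 4 4]
Step 7: demand=3,sold=3 ship[2->3]=2 ship[1->2]=2 ship[0->1]=2 prod=4 -> [21 3 4 3]
Step 8: demand=3,sold=3 ship[2->3]=2 ship[1->2]=2 ship[0->1]=2 prod=4 -> [23 3 4 2]
Step 9: demand=3,sold=2 ship[2->3]=2 ship[1->2]=2 ship[0->1]=2 prod=4 -> [25 3 4 2]
Step 10: demand=3,sold=2 ship[2->3]=2 ship[1->2]=2 ship[0->1]=2 prod=4 -> [27 3 4 2]
Step 11: demand=3,sold=2 ship[2->3]=2 ship[1->2]=2 ship[0->1]=2 prod=4 -> [29 3 4 2]
Step 12: demand=3,sold=2 ship[2->3]=2 ship[1->2]=2 ship[0->1]=2 prod=4 -> [31 3 4 2]
First stockout at step 9

9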